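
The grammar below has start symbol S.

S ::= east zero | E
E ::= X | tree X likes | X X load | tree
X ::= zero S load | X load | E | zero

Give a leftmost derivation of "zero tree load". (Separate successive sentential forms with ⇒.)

S ⇒ E   [S ::= E]
E ⇒ X   [E ::= X]
X ⇒ zero S load   [X ::= zero S load]
zero S load ⇒ zero E load   [S ::= E]
zero E load ⇒ zero tree load   [E ::= tree]

S ⇒ E ⇒ X ⇒ zero S load ⇒ zero E load ⇒ zero tree load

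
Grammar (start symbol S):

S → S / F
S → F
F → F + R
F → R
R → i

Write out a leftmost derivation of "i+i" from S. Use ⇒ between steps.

S ⇒ F ⇒ F+R ⇒ R+R ⇒ i+R ⇒ i+i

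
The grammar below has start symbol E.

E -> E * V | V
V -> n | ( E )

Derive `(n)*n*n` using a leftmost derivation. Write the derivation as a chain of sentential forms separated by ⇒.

E ⇒ E*V ⇒ E*V*V ⇒ V*V*V ⇒ (E)*V*V ⇒ (V)*V*V ⇒ (n)*V*V ⇒ (n)*n*V ⇒ (n)*n*n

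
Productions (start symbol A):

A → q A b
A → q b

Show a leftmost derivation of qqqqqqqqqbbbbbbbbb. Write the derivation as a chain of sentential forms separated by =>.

A => qAb => qqAbb => qqqAbbb => qqqqAbbbb => qqqqqAbbbbb => qqqqqqAbbbbbb => qqqqqqqAbbbbbbb => qqqqqqqqAbbbbbbbb => qqqqqqqqqbbbbbbbbb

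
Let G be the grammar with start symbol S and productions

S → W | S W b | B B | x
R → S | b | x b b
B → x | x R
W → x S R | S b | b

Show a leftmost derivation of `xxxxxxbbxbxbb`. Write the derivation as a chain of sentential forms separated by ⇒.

S ⇒ BB ⇒ xRB ⇒ xSB ⇒ xxB ⇒ xxxR ⇒ xxxS ⇒ xxxW ⇒ xxxxSR ⇒ xxxxBBR ⇒ xxxxxRBR ⇒ xxxxxxbbBR ⇒ xxxxxxbbxRR ⇒ xxxxxxbbxbR ⇒ xxxxxxbbxbxbb

S ⇒ BB   [S → B B]
BB ⇒ xRB   [B → x R]
xRB ⇒ xSB   [R → S]
xSB ⇒ xxB   [S → x]
xxB ⇒ xxxR   [B → x R]
xxxR ⇒ xxxS   [R → S]
xxxS ⇒ xxxW   [S → W]
xxxW ⇒ xxxxSR   [W → x S R]
xxxxSR ⇒ xxxxBBR   [S → B B]
xxxxBBR ⇒ xxxxxRBR   [B → x R]
xxxxxRBR ⇒ xxxxxxbbBR   [R → x b b]
xxxxxxbbBR ⇒ xxxxxxbbxRR   [B → x R]
xxxxxxbbxRR ⇒ xxxxxxbbxbR   [R → b]
xxxxxxbbxbR ⇒ xxxxxxbbxbxbb   [R → x b b]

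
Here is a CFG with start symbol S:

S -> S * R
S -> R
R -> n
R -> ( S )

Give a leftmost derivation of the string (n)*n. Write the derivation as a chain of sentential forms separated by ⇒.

S ⇒ S*R ⇒ R*R ⇒ (S)*R ⇒ (R)*R ⇒ (n)*R ⇒ (n)*n

S ⇒ S*R   [S -> S * R]
S*R ⇒ R*R   [S -> R]
R*R ⇒ (S)*R   [R -> ( S )]
(S)*R ⇒ (R)*R   [S -> R]
(R)*R ⇒ (n)*R   [R -> n]
(n)*R ⇒ (n)*n   [R -> n]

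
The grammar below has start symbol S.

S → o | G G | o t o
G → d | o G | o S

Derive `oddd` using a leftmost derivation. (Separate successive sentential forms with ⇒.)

S ⇒ GG   [S → G G]
GG ⇒ oSG   [G → o S]
oSG ⇒ oGGG   [S → G G]
oGGG ⇒ odGG   [G → d]
odGG ⇒ oddG   [G → d]
oddG ⇒ oddd   [G → d]

S⇒GG⇒oSG⇒oGGG⇒odGG⇒oddG⇒oddd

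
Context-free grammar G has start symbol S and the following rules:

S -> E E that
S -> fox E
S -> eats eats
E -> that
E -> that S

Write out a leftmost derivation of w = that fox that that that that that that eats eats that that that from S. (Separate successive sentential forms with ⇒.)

S ⇒ E E that ⇒ that S E that ⇒ that fox E E that ⇒ that fox that S E that ⇒ that fox that E E that E that ⇒ that fox that that S E that E that ⇒ that fox that that E E that E that E that ⇒ that fox that that that E that E that E that ⇒ that fox that that that that that E that E that ⇒ that fox that that that that that that S that E that ⇒ that fox that that that that that that eats eats that E that ⇒ that fox that that that that that that eats eats that that that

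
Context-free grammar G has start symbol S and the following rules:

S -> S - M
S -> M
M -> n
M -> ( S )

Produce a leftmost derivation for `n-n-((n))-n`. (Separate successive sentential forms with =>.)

S => S-M => S-M-M => S-M-M-M => M-M-M-M => n-M-M-M => n-n-M-M => n-n-(S)-M => n-n-(M)-M => n-n-((S))-M => n-n-((M))-M => n-n-((n))-M => n-n-((n))-n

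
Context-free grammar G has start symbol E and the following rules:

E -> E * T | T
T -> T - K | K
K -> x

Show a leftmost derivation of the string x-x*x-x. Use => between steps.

E => E*T   [E -> E * T]
E*T => T*T   [E -> T]
T*T => T-K*T   [T -> T - K]
T-K*T => K-K*T   [T -> K]
K-K*T => x-K*T   [K -> x]
x-K*T => x-x*T   [K -> x]
x-x*T => x-x*T-K   [T -> T - K]
x-x*T-K => x-x*K-K   [T -> K]
x-x*K-K => x-x*x-K   [K -> x]
x-x*x-K => x-x*x-x   [K -> x]

E=>E*T=>T*T=>T-K*T=>K-K*T=>x-K*T=>x-x*T=>x-x*T-K=>x-x*K-K=>x-x*x-K=>x-x*x-x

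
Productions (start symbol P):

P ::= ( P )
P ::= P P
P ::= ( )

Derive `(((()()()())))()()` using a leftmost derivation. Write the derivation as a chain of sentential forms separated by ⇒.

P ⇒ PP   [P ::= P P]
PP ⇒ PPP   [P ::= P P]
PPP ⇒ (P)PP   [P ::= ( P )]
(P)PP ⇒ ((P))PP   [P ::= ( P )]
((P))PP ⇒ (((P)))PP   [P ::= ( P )]
(((P)))PP ⇒ (((PP)))PP   [P ::= P P]
(((PP)))PP ⇒ (((PPP)))PP   [P ::= P P]
(((PPP)))PP ⇒ (((PPPP)))PP   [P ::= P P]
(((PPPP)))PP ⇒ (((()PPP)))PP   [P ::= ( )]
(((()PPP)))PP ⇒ (((()()PP)))PP   [P ::= ( )]
(((()()PP)))PP ⇒ (((()()()P)))PP   [P ::= ( )]
(((()()()P)))PP ⇒ (((()()()())))PP   [P ::= ( )]
(((()()()())))PP ⇒ (((()()()())))()P   [P ::= ( )]
(((()()()())))()P ⇒ (((()()()())))()()   [P ::= ( )]

P⇒PP⇒PPP⇒(P)PP⇒((P))PP⇒(((P)))PP⇒(((PP)))PP⇒(((PPP)))PP⇒(((PPPP)))PP⇒(((()PPP)))PP⇒(((()()PP)))PP⇒(((()()()P)))PP⇒(((()()()())))PP⇒(((()()()())))()P⇒(((()()()())))()()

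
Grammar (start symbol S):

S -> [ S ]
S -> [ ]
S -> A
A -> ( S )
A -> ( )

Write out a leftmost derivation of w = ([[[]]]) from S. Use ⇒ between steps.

S ⇒ A   [S -> A]
A ⇒ (S)   [A -> ( S )]
(S) ⇒ ([S])   [S -> [ S ]]
([S]) ⇒ ([[S]])   [S -> [ S ]]
([[S]]) ⇒ ([[[]]])   [S -> [ ]]

S ⇒ A ⇒ (S) ⇒ ([S]) ⇒ ([[S]]) ⇒ ([[[]]])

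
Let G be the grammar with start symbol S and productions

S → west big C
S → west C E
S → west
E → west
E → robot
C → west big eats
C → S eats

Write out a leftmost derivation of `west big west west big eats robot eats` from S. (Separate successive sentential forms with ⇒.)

S ⇒ west big C   [S → west big C]
west big C ⇒ west big S eats   [C → S eats]
west big S eats ⇒ west big west C E eats   [S → west C E]
west big west C E eats ⇒ west big west west big eats E eats   [C → west big eats]
west big west west big eats E eats ⇒ west big west west big eats robot eats   [E → robot]

S ⇒ west big C ⇒ west big S eats ⇒ west big west C E eats ⇒ west big west west big eats E eats ⇒ west big west west big eats robot eats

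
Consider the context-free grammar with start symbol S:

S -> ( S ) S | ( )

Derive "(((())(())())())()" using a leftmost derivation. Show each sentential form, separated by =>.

S => (S)S   [S -> ( S ) S]
(S)S => ((S)S)S   [S -> ( S ) S]
((S)S)S => (((S)S)S)S   [S -> ( S ) S]
(((S)S)S)S => (((())S)S)S   [S -> ( )]
(((())S)S)S => (((())(S)S)S)S   [S -> ( S ) S]
(((())(S)S)S)S => (((())(())S)S)S   [S -> ( )]
(((())(())S)S)S => (((())(())())S)S   [S -> ( )]
(((())(())())S)S => (((())(())())())S   [S -> ( )]
(((())(())())())S => (((())(())())())()   [S -> ( )]

S => (S)S => ((S)S)S => (((S)S)S)S => (((())S)S)S => (((())(S)S)S)S => (((())(())S)S)S => (((())(())())S)S => (((())(())())())S => (((())(())())())()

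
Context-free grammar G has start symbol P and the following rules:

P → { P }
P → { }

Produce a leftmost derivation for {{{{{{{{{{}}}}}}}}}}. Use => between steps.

P => {P} => {{P}} => {{{P}}} => {{{{P}}}} => {{{{{P}}}}} => {{{{{{P}}}}}} => {{{{{{{P}}}}}}} => {{{{{{{{P}}}}}}}} => {{{{{{{{{P}}}}}}}}} => {{{{{{{{{{}}}}}}}}}}

P => {P}   [P → { P }]
{P} => {{P}}   [P → { P }]
{{P}} => {{{P}}}   [P → { P }]
{{{P}}} => {{{{P}}}}   [P → { P }]
{{{{P}}}} => {{{{{P}}}}}   [P → { P }]
{{{{{P}}}}} => {{{{{{P}}}}}}   [P → { P }]
{{{{{{P}}}}}} => {{{{{{{P}}}}}}}   [P → { P }]
{{{{{{{P}}}}}}} => {{{{{{{{P}}}}}}}}   [P → { P }]
{{{{{{{{P}}}}}}}} => {{{{{{{{{P}}}}}}}}}   [P → { P }]
{{{{{{{{{P}}}}}}}}} => {{{{{{{{{{}}}}}}}}}}   [P → { }]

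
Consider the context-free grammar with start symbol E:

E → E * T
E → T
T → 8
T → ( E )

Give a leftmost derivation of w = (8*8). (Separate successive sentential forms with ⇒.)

E ⇒ T   [E → T]
T ⇒ (E)   [T → ( E )]
(E) ⇒ (E*T)   [E → E * T]
(E*T) ⇒ (T*T)   [E → T]
(T*T) ⇒ (8*T)   [T → 8]
(8*T) ⇒ (8*8)   [T → 8]

E⇒T⇒(E)⇒(E*T)⇒(T*T)⇒(8*T)⇒(8*8)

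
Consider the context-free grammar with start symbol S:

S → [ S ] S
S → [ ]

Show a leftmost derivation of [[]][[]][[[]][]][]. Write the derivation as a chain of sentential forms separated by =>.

S => [S]S => [[]]S => [[]][S]S => [[]][[]]S => [[]][[]][S]S => [[]][[]][[S]S]S => [[]][[]][[[]]S]S => [[]][[]][[[]][]]S => [[]][[]][[[]][]][]

S => [S]S   [S → [ S ] S]
[S]S => [[]]S   [S → [ ]]
[[]]S => [[]][S]S   [S → [ S ] S]
[[]][S]S => [[]][[]]S   [S → [ ]]
[[]][[]]S => [[]][[]][S]S   [S → [ S ] S]
[[]][[]][S]S => [[]][[]][[S]S]S   [S → [ S ] S]
[[]][[]][[S]S]S => [[]][[]][[[]]S]S   [S → [ ]]
[[]][[]][[[]]S]S => [[]][[]][[[]][]]S   [S → [ ]]
[[]][[]][[[]][]]S => [[]][[]][[[]][]][]   [S → [ ]]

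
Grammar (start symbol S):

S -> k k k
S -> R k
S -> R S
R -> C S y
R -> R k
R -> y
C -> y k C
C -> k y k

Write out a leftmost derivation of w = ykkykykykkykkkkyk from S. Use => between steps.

S => RS   [S -> R S]
RS => RkS   [R -> R k]
RkS => RkkS   [R -> R k]
RkkS => ykkS   [R -> y]
ykkS => ykkRk   [S -> R k]
ykkRk => ykkCSyk   [R -> C S y]
ykkCSyk => ykkykCSyk   [C -> y k C]
ykkykCSyk => ykkykykCSyk   [C -> y k C]
ykkykykCSyk => ykkykykykCSyk   [C -> y k C]
ykkykykykCSyk => ykkykykykkykSyk   [C -> k y k]
ykkykykykkykSyk => ykkykykykkykkkkyk   [S -> k k k]

S => RS => RkS => RkkS => ykkS => ykkRk => ykkCSyk => ykkykCSyk => ykkykykCSyk => ykkykykykCSyk => ykkykykykkykSyk => ykkykykykkykkkkyk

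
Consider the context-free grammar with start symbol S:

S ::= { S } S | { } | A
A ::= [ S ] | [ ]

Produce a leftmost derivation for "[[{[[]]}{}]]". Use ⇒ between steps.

S ⇒ A   [S ::= A]
A ⇒ [S]   [A ::= [ S ]]
[S] ⇒ [A]   [S ::= A]
[A] ⇒ [[S]]   [A ::= [ S ]]
[[S]] ⇒ [[{S}S]]   [S ::= { S } S]
[[{S}S]] ⇒ [[{A}S]]   [S ::= A]
[[{A}S]] ⇒ [[{[S]}S]]   [A ::= [ S ]]
[[{[S]}S]] ⇒ [[{[A]}S]]   [S ::= A]
[[{[A]}S]] ⇒ [[{[[]]}S]]   [A ::= [ ]]
[[{[[]]}S]] ⇒ [[{[[]]}{}]]   [S ::= { }]

S⇒A⇒[S]⇒[A]⇒[[S]]⇒[[{S}S]]⇒[[{A}S]]⇒[[{[S]}S]]⇒[[{[A]}S]]⇒[[{[[]]}S]]⇒[[{[[]]}{}]]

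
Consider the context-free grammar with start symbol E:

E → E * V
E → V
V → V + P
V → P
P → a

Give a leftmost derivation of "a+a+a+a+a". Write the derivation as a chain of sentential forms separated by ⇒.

E ⇒ V ⇒ V+P ⇒ V+P+P ⇒ V+P+P+P ⇒ V+P+P+P+P ⇒ P+P+P+P+P ⇒ a+P+P+P+P ⇒ a+a+P+P+P ⇒ a+a+a+P+P ⇒ a+a+a+a+P ⇒ a+a+a+a+a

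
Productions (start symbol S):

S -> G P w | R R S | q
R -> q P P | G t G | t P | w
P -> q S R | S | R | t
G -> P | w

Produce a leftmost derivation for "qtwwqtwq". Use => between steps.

S=>RRS=>qPPRS=>qRPRS=>qtPPRS=>qtSPRS=>qtRRSPRS=>qtwRSPRS=>qtwwSPRS=>qtwwqPRS=>qtwwqtRS=>qtwwqtwS=>qtwwqtwq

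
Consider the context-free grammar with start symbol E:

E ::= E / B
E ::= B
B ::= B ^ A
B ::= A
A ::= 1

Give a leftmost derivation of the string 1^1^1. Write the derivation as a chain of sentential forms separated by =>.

E => B   [E ::= B]
B => B^A   [B ::= B ^ A]
B^A => B^A^A   [B ::= B ^ A]
B^A^A => A^A^A   [B ::= A]
A^A^A => 1^A^A   [A ::= 1]
1^A^A => 1^1^A   [A ::= 1]
1^1^A => 1^1^1   [A ::= 1]

E => B => B^A => B^A^A => A^A^A => 1^A^A => 1^1^A => 1^1^1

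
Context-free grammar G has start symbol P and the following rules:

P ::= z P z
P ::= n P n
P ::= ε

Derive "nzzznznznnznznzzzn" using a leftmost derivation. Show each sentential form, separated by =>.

P => nPn => nzPzn => nzzPzzn => nzzzPzzzn => nzzznPnzzzn => nzzznzPznzzzn => nzzznznPnznzzzn => nzzznznzPznznzzzn => nzzznznznPnznznzzzn => nzzznznznnznznzzzn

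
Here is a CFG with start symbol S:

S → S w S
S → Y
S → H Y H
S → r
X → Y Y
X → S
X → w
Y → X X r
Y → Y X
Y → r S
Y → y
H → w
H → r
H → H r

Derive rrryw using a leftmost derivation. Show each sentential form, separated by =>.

S=>HYH=>HrYH=>HrrYH=>rrrYH=>rrryH=>rrryw

S => HYH   [S → H Y H]
HYH => HrYH   [H → H r]
HrYH => HrrYH   [H → H r]
HrrYH => rrrYH   [H → r]
rrrYH => rrryH   [Y → y]
rrryH => rrryw   [H → w]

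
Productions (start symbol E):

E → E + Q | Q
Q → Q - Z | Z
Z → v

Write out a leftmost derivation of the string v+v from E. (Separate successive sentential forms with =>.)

E => E+Q => Q+Q => Z+Q => v+Q => v+Z => v+v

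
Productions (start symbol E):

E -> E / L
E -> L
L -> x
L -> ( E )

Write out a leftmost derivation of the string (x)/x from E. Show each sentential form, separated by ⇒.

E ⇒ E/L   [E -> E / L]
E/L ⇒ L/L   [E -> L]
L/L ⇒ (E)/L   [L -> ( E )]
(E)/L ⇒ (L)/L   [E -> L]
(L)/L ⇒ (x)/L   [L -> x]
(x)/L ⇒ (x)/x   [L -> x]

E ⇒ E/L ⇒ L/L ⇒ (E)/L ⇒ (L)/L ⇒ (x)/L ⇒ (x)/x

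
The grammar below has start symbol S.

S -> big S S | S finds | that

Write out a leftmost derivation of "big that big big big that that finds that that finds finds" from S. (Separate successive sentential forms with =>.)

S => big S S => big that S => big that S finds => big that big S S finds => big that big big S S S finds => big that big big big S S S S finds => big that big big big that S S S finds => big that big big big that S finds S S finds => big that big big big that that finds S S finds => big that big big big that that finds that S finds => big that big big big that that finds that S finds finds => big that big big big that that finds that that finds finds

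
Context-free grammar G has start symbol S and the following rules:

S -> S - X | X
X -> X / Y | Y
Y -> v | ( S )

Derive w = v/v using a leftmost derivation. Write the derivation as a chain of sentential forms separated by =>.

S => X => X/Y => Y/Y => v/Y => v/v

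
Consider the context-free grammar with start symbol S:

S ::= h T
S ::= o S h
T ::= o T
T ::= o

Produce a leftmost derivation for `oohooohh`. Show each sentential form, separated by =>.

S => oSh => ooShh => oohThh => oohoThh => oohooThh => oohooohh

S => oSh   [S ::= o S h]
oSh => ooShh   [S ::= o S h]
ooShh => oohThh   [S ::= h T]
oohThh => oohoThh   [T ::= o T]
oohoThh => oohooThh   [T ::= o T]
oohooThh => oohooohh   [T ::= o]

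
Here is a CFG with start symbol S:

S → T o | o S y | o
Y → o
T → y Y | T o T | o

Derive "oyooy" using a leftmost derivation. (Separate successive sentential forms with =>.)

S => oSy => oToy => oyYoy => oyooy

S => oSy   [S → o S y]
oSy => oToy   [S → T o]
oToy => oyYoy   [T → y Y]
oyYoy => oyooy   [Y → o]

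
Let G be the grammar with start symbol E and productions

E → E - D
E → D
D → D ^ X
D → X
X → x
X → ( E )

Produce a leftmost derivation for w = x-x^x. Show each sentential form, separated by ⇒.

E ⇒ E-D ⇒ D-D ⇒ X-D ⇒ x-D ⇒ x-D^X ⇒ x-X^X ⇒ x-x^X ⇒ x-x^x

E ⇒ E-D   [E → E - D]
E-D ⇒ D-D   [E → D]
D-D ⇒ X-D   [D → X]
X-D ⇒ x-D   [X → x]
x-D ⇒ x-D^X   [D → D ^ X]
x-D^X ⇒ x-X^X   [D → X]
x-X^X ⇒ x-x^X   [X → x]
x-x^X ⇒ x-x^x   [X → x]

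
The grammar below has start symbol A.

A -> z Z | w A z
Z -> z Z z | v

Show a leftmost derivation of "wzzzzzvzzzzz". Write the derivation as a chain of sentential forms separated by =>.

A => wAz => wzZz => wzzZzz => wzzzZzzz => wzzzzZzzzz => wzzzzzZzzzzz => wzzzzzvzzzzz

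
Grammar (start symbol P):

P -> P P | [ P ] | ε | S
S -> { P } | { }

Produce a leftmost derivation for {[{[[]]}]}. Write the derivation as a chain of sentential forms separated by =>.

P=>PP=>SP=>{P}P=>{[P]}P=>{[PP]}P=>{[SP]}P=>{[{P}P]}P=>{[{[P]}P]}P=>{[{[[P]]}P]}P=>{[{[[]]}P]}P=>{[{[[]]}]}P=>{[{[[]]}]}

P => PP   [P -> P P]
PP => SP   [P -> S]
SP => {P}P   [S -> { P }]
{P}P => {[P]}P   [P -> [ P ]]
{[P]}P => {[PP]}P   [P -> P P]
{[PP]}P => {[SP]}P   [P -> S]
{[SP]}P => {[{P}P]}P   [S -> { P }]
{[{P}P]}P => {[{[P]}P]}P   [P -> [ P ]]
{[{[P]}P]}P => {[{[[P]]}P]}P   [P -> [ P ]]
{[{[[P]]}P]}P => {[{[[]]}P]}P   [P -> ε]
{[{[[]]}P]}P => {[{[[]]}]}P   [P -> ε]
{[{[[]]}]}P => {[{[[]]}]}   [P -> ε]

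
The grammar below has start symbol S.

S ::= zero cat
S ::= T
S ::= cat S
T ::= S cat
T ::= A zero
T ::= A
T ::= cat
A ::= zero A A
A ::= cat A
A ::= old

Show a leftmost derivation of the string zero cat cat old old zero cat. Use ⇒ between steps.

S ⇒ T ⇒ S cat ⇒ T cat ⇒ A zero cat ⇒ zero A A zero cat ⇒ zero cat A A zero cat ⇒ zero cat cat A A zero cat ⇒ zero cat cat old A zero cat ⇒ zero cat cat old old zero cat

S ⇒ T   [S ::= T]
T ⇒ S cat   [T ::= S cat]
S cat ⇒ T cat   [S ::= T]
T cat ⇒ A zero cat   [T ::= A zero]
A zero cat ⇒ zero A A zero cat   [A ::= zero A A]
zero A A zero cat ⇒ zero cat A A zero cat   [A ::= cat A]
zero cat A A zero cat ⇒ zero cat cat A A zero cat   [A ::= cat A]
zero cat cat A A zero cat ⇒ zero cat cat old A zero cat   [A ::= old]
zero cat cat old A zero cat ⇒ zero cat cat old old zero cat   [A ::= old]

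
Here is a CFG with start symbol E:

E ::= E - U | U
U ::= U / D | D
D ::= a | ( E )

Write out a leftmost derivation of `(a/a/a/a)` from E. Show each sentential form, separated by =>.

E => U   [E ::= U]
U => D   [U ::= D]
D => (E)   [D ::= ( E )]
(E) => (U)   [E ::= U]
(U) => (U/D)   [U ::= U / D]
(U/D) => (U/D/D)   [U ::= U / D]
(U/D/D) => (U/D/D/D)   [U ::= U / D]
(U/D/D/D) => (D/D/D/D)   [U ::= D]
(D/D/D/D) => (a/D/D/D)   [D ::= a]
(a/D/D/D) => (a/a/D/D)   [D ::= a]
(a/a/D/D) => (a/a/a/D)   [D ::= a]
(a/a/a/D) => (a/a/a/a)   [D ::= a]

E=>U=>D=>(E)=>(U)=>(U/D)=>(U/D/D)=>(U/D/D/D)=>(D/D/D/D)=>(a/D/D/D)=>(a/a/D/D)=>(a/a/a/D)=>(a/a/a/a)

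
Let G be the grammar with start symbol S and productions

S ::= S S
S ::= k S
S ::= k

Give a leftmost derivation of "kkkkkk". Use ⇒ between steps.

S ⇒ SS   [S ::= S S]
SS ⇒ kSS   [S ::= k S]
kSS ⇒ kSSS   [S ::= S S]
kSSS ⇒ kkSS   [S ::= k]
kkSS ⇒ kkSSS   [S ::= S S]
kkSSS ⇒ kkkSS   [S ::= k]
kkkSS ⇒ kkkkSS   [S ::= k S]
kkkkSS ⇒ kkkkkS   [S ::= k]
kkkkkS ⇒ kkkkkk   [S ::= k]

S ⇒ SS ⇒ kSS ⇒ kSSS ⇒ kkSS ⇒ kkSSS ⇒ kkkSS ⇒ kkkkSS ⇒ kkkkkS ⇒ kkkkkk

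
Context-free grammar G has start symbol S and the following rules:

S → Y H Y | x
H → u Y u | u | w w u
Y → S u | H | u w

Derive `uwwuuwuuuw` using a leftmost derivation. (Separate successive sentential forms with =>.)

S=>YHY=>SuHY=>YHYuHY=>HHYuHY=>uHYuHY=>uwwuYuHY=>uwwuuwuHY=>uwwuuwuuY=>uwwuuwuuuw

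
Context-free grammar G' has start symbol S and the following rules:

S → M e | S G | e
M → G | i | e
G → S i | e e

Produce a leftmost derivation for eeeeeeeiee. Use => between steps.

S => SG   [S → S G]
SG => SGG   [S → S G]
SGG => MeGG   [S → M e]
MeGG => eeGG   [M → e]
eeGG => eeSiG   [G → S i]
eeSiG => eeSGiG   [S → S G]
eeSGiG => eeSGGiG   [S → S G]
eeSGGiG => eeeGGiG   [S → e]
eeeGGiG => eeeeeGiG   [G → e e]
eeeeeGiG => eeeeeeeiG   [G → e e]
eeeeeeeiG => eeeeeeeiee   [G → e e]

S=>SG=>SGG=>MeGG=>eeGG=>eeSiG=>eeSGiG=>eeSGGiG=>eeeGGiG=>eeeeeGiG=>eeeeeeeiG=>eeeeeeeiee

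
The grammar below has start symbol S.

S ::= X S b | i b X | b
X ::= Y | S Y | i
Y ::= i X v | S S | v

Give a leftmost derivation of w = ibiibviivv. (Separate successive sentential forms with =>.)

S => ibX   [S ::= i b X]
ibX => ibY   [X ::= Y]
ibY => ibiXv   [Y ::= i X v]
ibiXv => ibiSYv   [X ::= S Y]
ibiSYv => ibiibXYv   [S ::= i b X]
ibiibXYv => ibiibYYv   [X ::= Y]
ibiibYYv => ibiibvYv   [Y ::= v]
ibiibvYv => ibiibviXvv   [Y ::= i X v]
ibiibviXvv => ibiibviivv   [X ::= i]

S=>ibX=>ibY=>ibiXv=>ibiSYv=>ibiibXYv=>ibiibYYv=>ibiibvYv=>ibiibviXvv=>ibiibviivv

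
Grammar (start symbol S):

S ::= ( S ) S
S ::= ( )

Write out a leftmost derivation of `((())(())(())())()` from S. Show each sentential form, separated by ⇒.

S ⇒ (S)S ⇒ ((S)S)S ⇒ ((())S)S ⇒ ((())(S)S)S ⇒ ((())(())S)S ⇒ ((())(())(S)S)S ⇒ ((())(())(())S)S ⇒ ((())(())(())())S ⇒ ((())(())(())())()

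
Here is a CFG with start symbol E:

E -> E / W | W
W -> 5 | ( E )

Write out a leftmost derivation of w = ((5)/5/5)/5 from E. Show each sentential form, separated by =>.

E => E/W => W/W => (E)/W => (E/W)/W => (E/W/W)/W => (W/W/W)/W => ((E)/W/W)/W => ((W)/W/W)/W => ((5)/W/W)/W => ((5)/5/W)/W => ((5)/5/5)/W => ((5)/5/5)/5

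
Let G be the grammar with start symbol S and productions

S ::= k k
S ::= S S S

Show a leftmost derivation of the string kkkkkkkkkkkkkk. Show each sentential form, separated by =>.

S => SSS => SSSSS => SSSSSSS => kkSSSSSS => kkkkSSSSS => kkkkkkSSSS => kkkkkkkkSSS => kkkkkkkkkkSS => kkkkkkkkkkkkS => kkkkkkkkkkkkkk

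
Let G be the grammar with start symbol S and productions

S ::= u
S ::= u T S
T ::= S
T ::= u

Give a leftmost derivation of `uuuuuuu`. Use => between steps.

S => uTS   [S ::= u T S]
uTS => uuS   [T ::= u]
uuS => uuuTS   [S ::= u T S]
uuuTS => uuuSS   [T ::= S]
uuuSS => uuuuTSS   [S ::= u T S]
uuuuTSS => uuuuSSS   [T ::= S]
uuuuSSS => uuuuuSS   [S ::= u]
uuuuuSS => uuuuuuS   [S ::= u]
uuuuuuS => uuuuuuu   [S ::= u]

S=>uTS=>uuS=>uuuTS=>uuuSS=>uuuuTSS=>uuuuSSS=>uuuuuSS=>uuuuuuS=>uuuuuuu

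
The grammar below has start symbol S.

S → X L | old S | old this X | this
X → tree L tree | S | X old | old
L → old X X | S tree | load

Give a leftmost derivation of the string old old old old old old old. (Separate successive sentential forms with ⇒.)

S ⇒ X L ⇒ X old L ⇒ old old L ⇒ old old old X X ⇒ old old old old X ⇒ old old old old X old ⇒ old old old old X old old ⇒ old old old old old old old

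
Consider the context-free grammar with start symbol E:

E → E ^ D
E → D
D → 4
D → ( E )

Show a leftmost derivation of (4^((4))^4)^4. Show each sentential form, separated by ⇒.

E ⇒ E^D ⇒ D^D ⇒ (E)^D ⇒ (E^D)^D ⇒ (E^D^D)^D ⇒ (D^D^D)^D ⇒ (4^D^D)^D ⇒ (4^(E)^D)^D ⇒ (4^(D)^D)^D ⇒ (4^((E))^D)^D ⇒ (4^((D))^D)^D ⇒ (4^((4))^D)^D ⇒ (4^((4))^4)^D ⇒ (4^((4))^4)^4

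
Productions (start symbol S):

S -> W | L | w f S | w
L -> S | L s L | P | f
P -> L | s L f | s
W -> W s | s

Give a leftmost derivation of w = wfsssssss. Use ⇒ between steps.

S ⇒ wfS   [S -> w f S]
wfS ⇒ wfW   [S -> W]
wfW ⇒ wfWs   [W -> W s]
wfWs ⇒ wfWss   [W -> W s]
wfWss ⇒ wfWsss   [W -> W s]
wfWsss ⇒ wfWssss   [W -> W s]
wfWssss ⇒ wfWsssss   [W -> W s]
wfWsssss ⇒ wfWssssss   [W -> W s]
wfWssssss ⇒ wfsssssss   [W -> s]

S ⇒ wfS ⇒ wfW ⇒ wfWs ⇒ wfWss ⇒ wfWsss ⇒ wfWssss ⇒ wfWsssss ⇒ wfWssssss ⇒ wfsssssss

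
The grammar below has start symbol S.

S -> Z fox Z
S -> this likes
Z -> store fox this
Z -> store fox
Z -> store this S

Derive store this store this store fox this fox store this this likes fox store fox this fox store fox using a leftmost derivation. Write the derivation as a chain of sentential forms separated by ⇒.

S ⇒ Z fox Z   [S -> Z fox Z]
Z fox Z ⇒ store this S fox Z   [Z -> store this S]
store this S fox Z ⇒ store this Z fox Z fox Z   [S -> Z fox Z]
store this Z fox Z fox Z ⇒ store this store this S fox Z fox Z   [Z -> store this S]
store this store this S fox Z fox Z ⇒ store this store this Z fox Z fox Z fox Z   [S -> Z fox Z]
store this store this Z fox Z fox Z fox Z ⇒ store this store this store fox this fox Z fox Z fox Z   [Z -> store fox this]
store this store this store fox this fox Z fox Z fox Z ⇒ store this store this store fox this fox store this S fox Z fox Z   [Z -> store this S]
store this store this store fox this fox store this S fox Z fox Z ⇒ store this store this store fox this fox store this this likes fox Z fox Z   [S -> this likes]
store this store this store fox this fox store this this likes fox Z fox Z ⇒ store this store this store fox this fox store this this likes fox store fox this fox Z   [Z -> store fox this]
store this store this store fox this fox store this this likes fox store fox this fox Z ⇒ store this store this store fox this fox store this this likes fox store fox this fox store fox   [Z -> store fox]

S ⇒ Z fox Z ⇒ store this S fox Z ⇒ store this Z fox Z fox Z ⇒ store this store this S fox Z fox Z ⇒ store this store this Z fox Z fox Z fox Z ⇒ store this store this store fox this fox Z fox Z fox Z ⇒ store this store this store fox this fox store this S fox Z fox Z ⇒ store this store this store fox this fox store this this likes fox Z fox Z ⇒ store this store this store fox this fox store this this likes fox store fox this fox Z ⇒ store this store this store fox this fox store this this likes fox store fox this fox store fox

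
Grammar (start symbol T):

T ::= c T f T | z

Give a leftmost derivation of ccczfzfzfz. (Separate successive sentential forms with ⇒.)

T⇒cTfT⇒ccTfTfT⇒cccTfTfTfT⇒ccczfTfTfT⇒ccczfzfTfT⇒ccczfzfzfT⇒ccczfzfzfz

T ⇒ cTfT   [T ::= c T f T]
cTfT ⇒ ccTfTfT   [T ::= c T f T]
ccTfTfT ⇒ cccTfTfTfT   [T ::= c T f T]
cccTfTfTfT ⇒ ccczfTfTfT   [T ::= z]
ccczfTfTfT ⇒ ccczfzfTfT   [T ::= z]
ccczfzfTfT ⇒ ccczfzfzfT   [T ::= z]
ccczfzfzfT ⇒ ccczfzfzfz   [T ::= z]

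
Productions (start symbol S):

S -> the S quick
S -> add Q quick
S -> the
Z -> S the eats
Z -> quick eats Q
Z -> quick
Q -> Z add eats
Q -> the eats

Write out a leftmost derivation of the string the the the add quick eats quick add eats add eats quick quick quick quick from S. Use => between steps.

S => the S quick => the the S quick quick => the the the S quick quick quick => the the the add Q quick quick quick quick => the the the add Z add eats quick quick quick quick => the the the add quick eats Q add eats quick quick quick quick => the the the add quick eats Z add eats add eats quick quick quick quick => the the the add quick eats quick add eats add eats quick quick quick quick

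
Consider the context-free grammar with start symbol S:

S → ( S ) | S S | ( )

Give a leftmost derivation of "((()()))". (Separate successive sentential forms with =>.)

S => (S) => ((S)) => ((SS)) => ((()S)) => ((()()))

S => (S)   [S → ( S )]
(S) => ((S))   [S → ( S )]
((S)) => ((SS))   [S → S S]
((SS)) => ((()S))   [S → ( )]
((()S)) => ((()()))   [S → ( )]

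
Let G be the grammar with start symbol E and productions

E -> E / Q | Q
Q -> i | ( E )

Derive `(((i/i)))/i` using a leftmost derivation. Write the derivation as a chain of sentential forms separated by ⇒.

E ⇒ E/Q ⇒ Q/Q ⇒ (E)/Q ⇒ (Q)/Q ⇒ ((E))/Q ⇒ ((Q))/Q ⇒ (((E)))/Q ⇒ (((E/Q)))/Q ⇒ (((Q/Q)))/Q ⇒ (((i/Q)))/Q ⇒ (((i/i)))/Q ⇒ (((i/i)))/i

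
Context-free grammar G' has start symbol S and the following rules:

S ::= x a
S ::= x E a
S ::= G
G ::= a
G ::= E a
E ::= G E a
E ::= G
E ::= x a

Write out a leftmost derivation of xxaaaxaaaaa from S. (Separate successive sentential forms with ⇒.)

S ⇒ xEa ⇒ xGEaa ⇒ xEaEaa ⇒ xxaaEaa ⇒ xxaaGaa ⇒ xxaaEaaa ⇒ xxaaGEaaaa ⇒ xxaaaEaaaa ⇒ xxaaaxaaaaa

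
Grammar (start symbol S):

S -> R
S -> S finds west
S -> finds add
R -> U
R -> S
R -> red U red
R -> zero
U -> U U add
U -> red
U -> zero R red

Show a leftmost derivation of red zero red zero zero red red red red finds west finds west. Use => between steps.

S => S finds west => S finds west finds west => R finds west finds west => red U red finds west finds west => red zero R red red finds west finds west => red zero red U red red red finds west finds west => red zero red zero R red red red red finds west finds west => red zero red zero zero red red red red finds west finds west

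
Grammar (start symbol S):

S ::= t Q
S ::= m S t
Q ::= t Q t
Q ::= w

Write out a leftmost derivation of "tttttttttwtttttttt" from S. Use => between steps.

S => tQ   [S ::= t Q]
tQ => ttQt   [Q ::= t Q t]
ttQt => tttQtt   [Q ::= t Q t]
tttQtt => ttttQttt   [Q ::= t Q t]
ttttQttt => tttttQtttt   [Q ::= t Q t]
tttttQtttt => ttttttQttttt   [Q ::= t Q t]
ttttttQttttt => tttttttQtttttt   [Q ::= t Q t]
tttttttQtttttt => ttttttttQttttttt   [Q ::= t Q t]
ttttttttQttttttt => tttttttttQtttttttt   [Q ::= t Q t]
tttttttttQtttttttt => tttttttttwtttttttt   [Q ::= w]

S => tQ => ttQt => tttQtt => ttttQttt => tttttQtttt => ttttttQttttt => tttttttQtttttt => ttttttttQttttttt => tttttttttQtttttttt => tttttttttwtttttttt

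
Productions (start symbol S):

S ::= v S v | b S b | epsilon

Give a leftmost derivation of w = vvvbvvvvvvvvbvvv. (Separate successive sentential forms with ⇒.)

S ⇒ vSv ⇒ vvSvv ⇒ vvvSvvv ⇒ vvvbSbvvv ⇒ vvvbvSvbvvv ⇒ vvvbvvSvvbvvv ⇒ vvvbvvvSvvvbvvv ⇒ vvvbvvvvSvvvvbvvv ⇒ vvvbvvvvvvvvbvvv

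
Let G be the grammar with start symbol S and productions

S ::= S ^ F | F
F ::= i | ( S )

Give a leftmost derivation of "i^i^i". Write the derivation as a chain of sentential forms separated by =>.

S => S^F   [S ::= S ^ F]
S^F => S^F^F   [S ::= S ^ F]
S^F^F => F^F^F   [S ::= F]
F^F^F => i^F^F   [F ::= i]
i^F^F => i^i^F   [F ::= i]
i^i^F => i^i^i   [F ::= i]

S => S^F => S^F^F => F^F^F => i^F^F => i^i^F => i^i^i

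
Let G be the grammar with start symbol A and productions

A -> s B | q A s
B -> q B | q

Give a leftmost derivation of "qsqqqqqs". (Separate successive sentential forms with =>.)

A => qAs => qsBs => qsqBs => qsqqBs => qsqqqBs => qsqqqqBs => qsqqqqqs

A => qAs   [A -> q A s]
qAs => qsBs   [A -> s B]
qsBs => qsqBs   [B -> q B]
qsqBs => qsqqBs   [B -> q B]
qsqqBs => qsqqqBs   [B -> q B]
qsqqqBs => qsqqqqBs   [B -> q B]
qsqqqqBs => qsqqqqqs   [B -> q]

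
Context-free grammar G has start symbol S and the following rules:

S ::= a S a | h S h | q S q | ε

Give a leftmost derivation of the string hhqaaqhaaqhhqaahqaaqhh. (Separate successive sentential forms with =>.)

S => hSh => hhShh => hhqSqhh => hhqaSaqhh => hhqaaSaaqhh => hhqaaqSqaaqhh => hhqaaqhShqaaqhh => hhqaaqhaSahqaaqhh => hhqaaqhaaSaahqaaqhh => hhqaaqhaaqSqaahqaaqhh => hhqaaqhaaqhShqaahqaaqhh => hhqaaqhaaqhhqaahqaaqhh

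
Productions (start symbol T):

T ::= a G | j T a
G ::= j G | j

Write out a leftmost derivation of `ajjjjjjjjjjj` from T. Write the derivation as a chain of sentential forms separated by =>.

T => aG => ajG => ajjG => ajjjG => ajjjjG => ajjjjjG => ajjjjjjG => ajjjjjjjG => ajjjjjjjjG => ajjjjjjjjjG => ajjjjjjjjjjG => ajjjjjjjjjjj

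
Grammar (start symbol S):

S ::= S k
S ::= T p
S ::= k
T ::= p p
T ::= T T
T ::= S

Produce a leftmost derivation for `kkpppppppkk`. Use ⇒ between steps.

S ⇒ Sk   [S ::= S k]
Sk ⇒ Skk   [S ::= S k]
Skk ⇒ Tpkk   [S ::= T p]
Tpkk ⇒ TTpkk   [T ::= T T]
TTpkk ⇒ TTTpkk   [T ::= T T]
TTTpkk ⇒ TTTTpkk   [T ::= T T]
TTTTpkk ⇒ STTTpkk   [T ::= S]
STTTpkk ⇒ SkTTTpkk   [S ::= S k]
SkTTTpkk ⇒ kkTTTpkk   [S ::= k]
kkTTTpkk ⇒ kkppTTpkk   [T ::= p p]
kkppTTpkk ⇒ kkppppTpkk   [T ::= p p]
kkppppTpkk ⇒ kkpppppppkk   [T ::= p p]

S ⇒ Sk ⇒ Skk ⇒ Tpkk ⇒ TTpkk ⇒ TTTpkk ⇒ TTTTpkk ⇒ STTTpkk ⇒ SkTTTpkk ⇒ kkTTTpkk ⇒ kkppTTpkk ⇒ kkppppTpkk ⇒ kkpppppppkk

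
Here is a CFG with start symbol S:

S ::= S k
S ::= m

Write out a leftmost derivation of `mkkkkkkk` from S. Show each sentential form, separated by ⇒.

S ⇒ Sk ⇒ Skk ⇒ Skkk ⇒ Skkkk ⇒ Skkkkk ⇒ Skkkkkk ⇒ Skkkkkkk ⇒ mkkkkkkk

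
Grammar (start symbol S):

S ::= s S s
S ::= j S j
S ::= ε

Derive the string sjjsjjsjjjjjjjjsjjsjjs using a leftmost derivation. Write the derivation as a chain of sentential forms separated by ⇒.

S ⇒ sSs   [S ::= s S s]
sSs ⇒ sjSjs   [S ::= j S j]
sjSjs ⇒ sjjSjjs   [S ::= j S j]
sjjSjjs ⇒ sjjsSsjjs   [S ::= s S s]
sjjsSsjjs ⇒ sjjsjSjsjjs   [S ::= j S j]
sjjsjSjsjjs ⇒ sjjsjjSjjsjjs   [S ::= j S j]
sjjsjjSjjsjjs ⇒ sjjsjjsSsjjsjjs   [S ::= s S s]
sjjsjjsSsjjsjjs ⇒ sjjsjjsjSjsjjsjjs   [S ::= j S j]
sjjsjjsjSjsjjsjjs ⇒ sjjsjjsjjSjjsjjsjjs   [S ::= j S j]
sjjsjjsjjSjjsjjsjjs ⇒ sjjsjjsjjjSjjjsjjsjjs   [S ::= j S j]
sjjsjjsjjjSjjjsjjsjjs ⇒ sjjsjjsjjjjSjjjjsjjsjjs   [S ::= j S j]
sjjsjjsjjjjSjjjjsjjsjjs ⇒ sjjsjjsjjjjjjjjsjjsjjs   [S ::= ε]

S ⇒ sSs ⇒ sjSjs ⇒ sjjSjjs ⇒ sjjsSsjjs ⇒ sjjsjSjsjjs ⇒ sjjsjjSjjsjjs ⇒ sjjsjjsSsjjsjjs ⇒ sjjsjjsjSjsjjsjjs ⇒ sjjsjjsjjSjjsjjsjjs ⇒ sjjsjjsjjjSjjjsjjsjjs ⇒ sjjsjjsjjjjSjjjjsjjsjjs ⇒ sjjsjjsjjjjjjjjsjjsjjs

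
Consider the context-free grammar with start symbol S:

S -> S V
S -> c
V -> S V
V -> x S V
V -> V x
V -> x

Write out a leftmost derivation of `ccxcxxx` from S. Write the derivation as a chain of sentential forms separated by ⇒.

S ⇒ SV   [S -> S V]
SV ⇒ SVV   [S -> S V]
SVV ⇒ cVV   [S -> c]
cVV ⇒ cSVV   [V -> S V]
cSVV ⇒ cSVVV   [S -> S V]
cSVVV ⇒ ccVVV   [S -> c]
ccVVV ⇒ ccxVV   [V -> x]
ccxVV ⇒ ccxVxV   [V -> V x]
ccxVxV ⇒ ccxSVxV   [V -> S V]
ccxSVxV ⇒ ccxcVxV   [S -> c]
ccxcVxV ⇒ ccxcxxV   [V -> x]
ccxcxxV ⇒ ccxcxxx   [V -> x]

S ⇒ SV ⇒ SVV ⇒ cVV ⇒ cSVV ⇒ cSVVV ⇒ ccVVV ⇒ ccxVV ⇒ ccxVxV ⇒ ccxSVxV ⇒ ccxcVxV ⇒ ccxcxxV ⇒ ccxcxxx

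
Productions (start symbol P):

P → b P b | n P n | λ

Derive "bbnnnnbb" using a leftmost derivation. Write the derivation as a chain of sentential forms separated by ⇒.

P ⇒ bPb ⇒ bbPbb ⇒ bbnPnbb ⇒ bbnnPnnbb ⇒ bbnnnnbb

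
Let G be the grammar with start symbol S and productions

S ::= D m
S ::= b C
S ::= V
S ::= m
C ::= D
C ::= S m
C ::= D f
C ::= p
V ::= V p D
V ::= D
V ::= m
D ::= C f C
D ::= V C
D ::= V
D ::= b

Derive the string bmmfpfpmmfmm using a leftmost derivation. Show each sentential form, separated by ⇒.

S⇒bC⇒bD⇒bCfC⇒bSmfC⇒bmmfC⇒bmmfD⇒bmmfCfC⇒bmmfSmfC⇒bmmfDmmfC⇒bmmfCfCmmfC⇒bmmfpfCmmfC⇒bmmfpfpmmfC⇒bmmfpfpmmfSm⇒bmmfpfpmmfmm

S ⇒ bC   [S ::= b C]
bC ⇒ bD   [C ::= D]
bD ⇒ bCfC   [D ::= C f C]
bCfC ⇒ bSmfC   [C ::= S m]
bSmfC ⇒ bmmfC   [S ::= m]
bmmfC ⇒ bmmfD   [C ::= D]
bmmfD ⇒ bmmfCfC   [D ::= C f C]
bmmfCfC ⇒ bmmfSmfC   [C ::= S m]
bmmfSmfC ⇒ bmmfDmmfC   [S ::= D m]
bmmfDmmfC ⇒ bmmfCfCmmfC   [D ::= C f C]
bmmfCfCmmfC ⇒ bmmfpfCmmfC   [C ::= p]
bmmfpfCmmfC ⇒ bmmfpfpmmfC   [C ::= p]
bmmfpfpmmfC ⇒ bmmfpfpmmfSm   [C ::= S m]
bmmfpfpmmfSm ⇒ bmmfpfpmmfmm   [S ::= m]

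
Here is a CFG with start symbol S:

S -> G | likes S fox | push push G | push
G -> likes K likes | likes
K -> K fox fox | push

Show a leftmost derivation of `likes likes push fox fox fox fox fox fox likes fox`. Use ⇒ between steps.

S ⇒ likes S fox ⇒ likes G fox ⇒ likes likes K likes fox ⇒ likes likes K fox fox likes fox ⇒ likes likes K fox fox fox fox likes fox ⇒ likes likes K fox fox fox fox fox fox likes fox ⇒ likes likes push fox fox fox fox fox fox likes fox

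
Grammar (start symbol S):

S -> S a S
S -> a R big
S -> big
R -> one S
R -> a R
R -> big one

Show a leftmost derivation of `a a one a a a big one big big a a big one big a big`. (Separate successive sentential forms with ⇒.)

S ⇒ S a S ⇒ a R big a S ⇒ a a R big a S ⇒ a a one S big a S ⇒ a a one a R big big a S ⇒ a a one a a R big big a S ⇒ a a one a a a R big big a S ⇒ a a one a a a big one big big a S ⇒ a a one a a a big one big big a S a S ⇒ a a one a a a big one big big a a R big a S ⇒ a a one a a a big one big big a a big one big a S ⇒ a a one a a a big one big big a a big one big a big

S ⇒ S a S   [S -> S a S]
S a S ⇒ a R big a S   [S -> a R big]
a R big a S ⇒ a a R big a S   [R -> a R]
a a R big a S ⇒ a a one S big a S   [R -> one S]
a a one S big a S ⇒ a a one a R big big a S   [S -> a R big]
a a one a R big big a S ⇒ a a one a a R big big a S   [R -> a R]
a a one a a R big big a S ⇒ a a one a a a R big big a S   [R -> a R]
a a one a a a R big big a S ⇒ a a one a a a big one big big a S   [R -> big one]
a a one a a a big one big big a S ⇒ a a one a a a big one big big a S a S   [S -> S a S]
a a one a a a big one big big a S a S ⇒ a a one a a a big one big big a a R big a S   [S -> a R big]
a a one a a a big one big big a a R big a S ⇒ a a one a a a big one big big a a big one big a S   [R -> big one]
a a one a a a big one big big a a big one big a S ⇒ a a one a a a big one big big a a big one big a big   [S -> big]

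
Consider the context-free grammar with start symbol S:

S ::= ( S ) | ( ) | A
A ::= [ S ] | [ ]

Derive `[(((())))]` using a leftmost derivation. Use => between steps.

S => A   [S ::= A]
A => [S]   [A ::= [ S ]]
[S] => [(S)]   [S ::= ( S )]
[(S)] => [((S))]   [S ::= ( S )]
[((S))] => [(((S)))]   [S ::= ( S )]
[(((S)))] => [(((())))]   [S ::= ( )]

S => A => [S] => [(S)] => [((S))] => [(((S)))] => [(((())))]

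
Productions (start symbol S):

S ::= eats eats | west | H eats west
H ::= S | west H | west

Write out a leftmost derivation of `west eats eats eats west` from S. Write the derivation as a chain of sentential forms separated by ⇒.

S ⇒ H eats west ⇒ west H eats west ⇒ west S eats west ⇒ west eats eats eats west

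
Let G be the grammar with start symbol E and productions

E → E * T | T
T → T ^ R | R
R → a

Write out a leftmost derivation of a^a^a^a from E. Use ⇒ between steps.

E ⇒ T   [E → T]
T ⇒ T^R   [T → T ^ R]
T^R ⇒ T^R^R   [T → T ^ R]
T^R^R ⇒ T^R^R^R   [T → T ^ R]
T^R^R^R ⇒ R^R^R^R   [T → R]
R^R^R^R ⇒ a^R^R^R   [R → a]
a^R^R^R ⇒ a^a^R^R   [R → a]
a^a^R^R ⇒ a^a^a^R   [R → a]
a^a^a^R ⇒ a^a^a^a   [R → a]

E ⇒ T ⇒ T^R ⇒ T^R^R ⇒ T^R^R^R ⇒ R^R^R^R ⇒ a^R^R^R ⇒ a^a^R^R ⇒ a^a^a^R ⇒ a^a^a^a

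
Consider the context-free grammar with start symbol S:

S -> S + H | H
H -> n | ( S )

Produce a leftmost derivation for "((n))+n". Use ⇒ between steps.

S ⇒ S+H ⇒ H+H ⇒ (S)+H ⇒ (H)+H ⇒ ((S))+H ⇒ ((H))+H ⇒ ((n))+H ⇒ ((n))+n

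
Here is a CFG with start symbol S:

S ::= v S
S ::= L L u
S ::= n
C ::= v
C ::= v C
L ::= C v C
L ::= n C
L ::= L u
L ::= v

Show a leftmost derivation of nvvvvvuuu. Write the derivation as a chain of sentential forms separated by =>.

S=>LLu=>nCLu=>nvCLu=>nvvLu=>nvvLuu=>nvvLuuu=>nvvCvCuuu=>nvvvvCuuu=>nvvvvvuuu

S => LLu   [S ::= L L u]
LLu => nCLu   [L ::= n C]
nCLu => nvCLu   [C ::= v C]
nvCLu => nvvLu   [C ::= v]
nvvLu => nvvLuu   [L ::= L u]
nvvLuu => nvvLuuu   [L ::= L u]
nvvLuuu => nvvCvCuuu   [L ::= C v C]
nvvCvCuuu => nvvvvCuuu   [C ::= v]
nvvvvCuuu => nvvvvvuuu   [C ::= v]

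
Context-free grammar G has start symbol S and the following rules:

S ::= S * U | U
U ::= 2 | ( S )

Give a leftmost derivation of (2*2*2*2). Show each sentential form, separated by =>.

S => U   [S ::= U]
U => (S)   [U ::= ( S )]
(S) => (S*U)   [S ::= S * U]
(S*U) => (S*U*U)   [S ::= S * U]
(S*U*U) => (S*U*U*U)   [S ::= S * U]
(S*U*U*U) => (U*U*U*U)   [S ::= U]
(U*U*U*U) => (2*U*U*U)   [U ::= 2]
(2*U*U*U) => (2*2*U*U)   [U ::= 2]
(2*2*U*U) => (2*2*2*U)   [U ::= 2]
(2*2*2*U) => (2*2*2*2)   [U ::= 2]

S=>U=>(S)=>(S*U)=>(S*U*U)=>(S*U*U*U)=>(U*U*U*U)=>(2*U*U*U)=>(2*2*U*U)=>(2*2*2*U)=>(2*2*2*2)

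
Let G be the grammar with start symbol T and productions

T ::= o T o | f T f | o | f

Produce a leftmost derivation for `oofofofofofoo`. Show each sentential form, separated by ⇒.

T ⇒ oTo ⇒ ooToo ⇒ oofTfoo ⇒ oofoTofoo ⇒ oofofTfofoo ⇒ oofofoTofofoo ⇒ oofofofofofoo

T ⇒ oTo   [T ::= o T o]
oTo ⇒ ooToo   [T ::= o T o]
ooToo ⇒ oofTfoo   [T ::= f T f]
oofTfoo ⇒ oofoTofoo   [T ::= o T o]
oofoTofoo ⇒ oofofTfofoo   [T ::= f T f]
oofofTfofoo ⇒ oofofoTofofoo   [T ::= o T o]
oofofoTofofoo ⇒ oofofofofofoo   [T ::= f]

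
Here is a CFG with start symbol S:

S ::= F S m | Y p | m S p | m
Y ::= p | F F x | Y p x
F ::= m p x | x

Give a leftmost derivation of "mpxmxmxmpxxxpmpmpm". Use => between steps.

S => FSm => mpxSm => mpxmSpm => mpxmFSmpm => mpxmxSmpm => mpxmxmSpmpm => mpxmxmFSmpmpm => mpxmxmxSmpmpm => mpxmxmxYpmpmpm => mpxmxmxFFxpmpmpm => mpxmxmxmpxFxpmpmpm => mpxmxmxmpxxxpmpmpm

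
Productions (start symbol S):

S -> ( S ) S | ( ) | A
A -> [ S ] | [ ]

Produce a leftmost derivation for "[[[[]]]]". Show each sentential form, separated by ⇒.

S ⇒ A   [S -> A]
A ⇒ [S]   [A -> [ S ]]
[S] ⇒ [A]   [S -> A]
[A] ⇒ [[S]]   [A -> [ S ]]
[[S]] ⇒ [[A]]   [S -> A]
[[A]] ⇒ [[[S]]]   [A -> [ S ]]
[[[S]]] ⇒ [[[A]]]   [S -> A]
[[[A]]] ⇒ [[[[]]]]   [A -> [ ]]

S⇒A⇒[S]⇒[A]⇒[[S]]⇒[[A]]⇒[[[S]]]⇒[[[A]]]⇒[[[[]]]]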